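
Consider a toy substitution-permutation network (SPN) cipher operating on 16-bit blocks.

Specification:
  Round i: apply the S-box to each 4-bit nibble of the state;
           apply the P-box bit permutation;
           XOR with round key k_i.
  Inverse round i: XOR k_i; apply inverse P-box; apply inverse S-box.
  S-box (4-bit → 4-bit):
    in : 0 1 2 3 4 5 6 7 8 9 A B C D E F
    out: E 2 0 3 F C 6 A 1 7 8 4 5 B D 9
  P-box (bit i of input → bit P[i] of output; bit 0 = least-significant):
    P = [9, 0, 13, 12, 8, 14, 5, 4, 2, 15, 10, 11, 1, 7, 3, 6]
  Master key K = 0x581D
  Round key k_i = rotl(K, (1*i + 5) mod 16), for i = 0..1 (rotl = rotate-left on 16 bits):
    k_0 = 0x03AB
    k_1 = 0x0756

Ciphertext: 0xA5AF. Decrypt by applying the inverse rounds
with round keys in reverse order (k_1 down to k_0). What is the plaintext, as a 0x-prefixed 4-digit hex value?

0xD258

s_0 = ciphertext = 0xA5AF
s_1 = InvRound(s_0, k_1) = 0x0159
s_2 = InvRound(s_1, k_0) = 0xD258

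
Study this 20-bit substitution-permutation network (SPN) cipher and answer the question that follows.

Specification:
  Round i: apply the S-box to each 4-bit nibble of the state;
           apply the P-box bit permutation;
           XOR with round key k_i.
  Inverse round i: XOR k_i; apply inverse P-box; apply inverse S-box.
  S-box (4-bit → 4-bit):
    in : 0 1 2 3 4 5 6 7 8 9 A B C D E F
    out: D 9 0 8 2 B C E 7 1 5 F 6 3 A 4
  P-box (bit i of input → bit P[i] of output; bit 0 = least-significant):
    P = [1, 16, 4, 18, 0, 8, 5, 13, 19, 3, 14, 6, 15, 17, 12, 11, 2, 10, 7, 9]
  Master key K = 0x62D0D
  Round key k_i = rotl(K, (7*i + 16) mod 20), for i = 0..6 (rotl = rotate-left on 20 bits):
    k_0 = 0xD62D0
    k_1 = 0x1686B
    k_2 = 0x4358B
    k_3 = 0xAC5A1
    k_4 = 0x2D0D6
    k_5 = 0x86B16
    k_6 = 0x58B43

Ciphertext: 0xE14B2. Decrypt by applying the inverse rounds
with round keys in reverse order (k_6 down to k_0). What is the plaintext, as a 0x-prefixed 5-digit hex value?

0x8D183

s_0 = ciphertext = 0xE14B2
s_1 = InvRound(s_0, k_6) = 0x7B18C
s_2 = InvRound(s_1, k_5) = 0x6B82B
s_3 = InvRound(s_2, k_4) = 0xA3706
s_4 = InvRound(s_3, k_3) = 0x0AF09
s_5 = InvRound(s_4, k_2) = 0x60221
s_6 = InvRound(s_5, k_1) = 0x3E735
s_7 = InvRound(s_6, k_0) = 0x8D183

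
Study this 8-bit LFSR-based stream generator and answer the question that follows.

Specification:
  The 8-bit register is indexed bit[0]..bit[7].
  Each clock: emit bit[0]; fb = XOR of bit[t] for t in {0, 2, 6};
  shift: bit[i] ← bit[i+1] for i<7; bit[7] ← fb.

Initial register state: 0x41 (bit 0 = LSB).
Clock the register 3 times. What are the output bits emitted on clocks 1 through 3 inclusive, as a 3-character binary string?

reg_0 = 0x41
clock 1: out=1, reg = 0x20
clock 2: out=0, reg = 0x10
clock 3: out=0, reg = 0x08

100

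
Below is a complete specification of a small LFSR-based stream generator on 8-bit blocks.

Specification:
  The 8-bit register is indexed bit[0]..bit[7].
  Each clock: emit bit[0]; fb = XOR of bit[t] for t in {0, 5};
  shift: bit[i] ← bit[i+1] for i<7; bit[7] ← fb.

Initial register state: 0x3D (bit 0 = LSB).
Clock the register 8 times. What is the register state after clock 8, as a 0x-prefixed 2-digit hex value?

0xDC

reg_0 = 0x3D
clock 1: out=1, reg = 0x1E
clock 2: out=0, reg = 0x0F
clock 3: out=1, reg = 0x87
clock 4: out=1, reg = 0xC3
clock 5: out=1, reg = 0xE1
clock 6: out=1, reg = 0x70
clock 7: out=0, reg = 0xB8
clock 8: out=0, reg = 0xDC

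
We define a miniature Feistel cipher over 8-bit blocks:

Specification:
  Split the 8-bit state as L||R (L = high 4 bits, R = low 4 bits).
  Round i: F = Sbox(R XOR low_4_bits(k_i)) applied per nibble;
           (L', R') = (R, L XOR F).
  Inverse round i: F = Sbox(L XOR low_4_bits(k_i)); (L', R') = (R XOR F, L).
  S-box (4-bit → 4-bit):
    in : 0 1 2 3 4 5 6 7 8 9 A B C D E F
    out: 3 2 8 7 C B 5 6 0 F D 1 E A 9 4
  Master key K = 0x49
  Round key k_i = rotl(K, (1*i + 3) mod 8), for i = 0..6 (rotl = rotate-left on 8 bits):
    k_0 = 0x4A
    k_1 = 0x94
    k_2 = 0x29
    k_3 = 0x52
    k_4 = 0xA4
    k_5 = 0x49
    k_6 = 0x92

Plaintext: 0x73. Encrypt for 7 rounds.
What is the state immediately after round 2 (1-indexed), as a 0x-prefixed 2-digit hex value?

s_0 = plaintext = 0x73
s_1 = Round(s_0, k_0) = 0x38
s_2 = Round(s_1, k_1) = 0x8D
s_3 = Round(s_2, k_2) = 0xD4
s_4 = Round(s_3, k_3) = 0x48
s_5 = Round(s_4, k_4) = 0x8A
s_6 = Round(s_5, k_5) = 0xAF
s_7 = Round(s_6, k_6) = 0xF0

0x8D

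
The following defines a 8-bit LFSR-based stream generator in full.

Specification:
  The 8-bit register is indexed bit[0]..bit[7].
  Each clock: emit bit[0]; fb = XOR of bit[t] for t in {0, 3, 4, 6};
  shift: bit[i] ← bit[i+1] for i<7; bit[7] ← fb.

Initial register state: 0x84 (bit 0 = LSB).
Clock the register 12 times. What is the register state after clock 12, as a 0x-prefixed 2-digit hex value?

reg_0 = 0x84
clock 1: out=0, reg = 0x42
clock 2: out=0, reg = 0xA1
clock 3: out=1, reg = 0xD0
clock 4: out=0, reg = 0x68
clock 5: out=0, reg = 0x34
clock 6: out=0, reg = 0x9A
clock 7: out=0, reg = 0x4D
clock 8: out=1, reg = 0xA6
clock 9: out=0, reg = 0x53
clock 10: out=1, reg = 0xA9
clock 11: out=1, reg = 0x54
clock 12: out=0, reg = 0x2A

0x2A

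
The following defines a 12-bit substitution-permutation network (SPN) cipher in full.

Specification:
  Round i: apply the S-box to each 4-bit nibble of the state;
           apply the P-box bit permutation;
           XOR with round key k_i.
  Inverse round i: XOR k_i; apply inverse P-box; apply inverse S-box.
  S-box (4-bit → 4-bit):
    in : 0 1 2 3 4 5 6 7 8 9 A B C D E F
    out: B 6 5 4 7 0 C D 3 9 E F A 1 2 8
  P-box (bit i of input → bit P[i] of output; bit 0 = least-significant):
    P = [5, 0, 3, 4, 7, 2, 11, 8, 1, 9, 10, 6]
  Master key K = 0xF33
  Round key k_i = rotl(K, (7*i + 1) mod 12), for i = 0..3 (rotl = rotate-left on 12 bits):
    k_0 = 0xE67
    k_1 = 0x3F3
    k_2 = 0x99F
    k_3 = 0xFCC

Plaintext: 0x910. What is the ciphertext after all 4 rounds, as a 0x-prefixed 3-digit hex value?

0x702

s_0 = plaintext = 0x910
s_1 = Round(s_0, k_0) = 0x610
s_2 = Round(s_1, k_1) = 0xF86
s_3 = Round(s_2, k_2) = 0x943
s_4 = Round(s_3, k_3) = 0x702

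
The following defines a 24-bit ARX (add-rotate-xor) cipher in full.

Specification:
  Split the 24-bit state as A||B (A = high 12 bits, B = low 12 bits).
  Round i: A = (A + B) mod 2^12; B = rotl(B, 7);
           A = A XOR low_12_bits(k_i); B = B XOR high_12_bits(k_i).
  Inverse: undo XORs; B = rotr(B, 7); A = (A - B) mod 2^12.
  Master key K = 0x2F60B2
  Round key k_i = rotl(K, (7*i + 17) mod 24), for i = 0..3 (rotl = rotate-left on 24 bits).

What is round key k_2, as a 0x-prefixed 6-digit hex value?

K = 0x2F60B2
k_0 = rotl(K, (7*0+17) mod 24) = rotl(K, 17) = 0x645EC1
k_1 = rotl(K, (7*1+17) mod 24) = rotl(K, 0) = 0x2F60B2
k_2 = rotl(K, (7*2+17) mod 24) = rotl(K, 7) = 0xB05917

0xB05917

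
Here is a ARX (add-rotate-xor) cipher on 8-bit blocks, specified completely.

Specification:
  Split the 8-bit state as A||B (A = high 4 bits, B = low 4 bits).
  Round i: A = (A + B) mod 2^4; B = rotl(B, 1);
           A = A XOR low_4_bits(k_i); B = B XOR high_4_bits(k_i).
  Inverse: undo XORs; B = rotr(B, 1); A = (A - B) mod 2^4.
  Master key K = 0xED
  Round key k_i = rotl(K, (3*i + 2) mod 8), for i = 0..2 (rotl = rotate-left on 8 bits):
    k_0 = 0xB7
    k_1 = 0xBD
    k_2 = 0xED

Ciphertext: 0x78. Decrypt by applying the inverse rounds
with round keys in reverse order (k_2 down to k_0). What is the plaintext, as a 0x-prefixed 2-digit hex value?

0x2F

s_0 = ciphertext = 0x78
s_1 = InvRound(s_0, k_2) = 0x73
s_2 = InvRound(s_1, k_1) = 0x64
s_3 = InvRound(s_2, k_0) = 0x2F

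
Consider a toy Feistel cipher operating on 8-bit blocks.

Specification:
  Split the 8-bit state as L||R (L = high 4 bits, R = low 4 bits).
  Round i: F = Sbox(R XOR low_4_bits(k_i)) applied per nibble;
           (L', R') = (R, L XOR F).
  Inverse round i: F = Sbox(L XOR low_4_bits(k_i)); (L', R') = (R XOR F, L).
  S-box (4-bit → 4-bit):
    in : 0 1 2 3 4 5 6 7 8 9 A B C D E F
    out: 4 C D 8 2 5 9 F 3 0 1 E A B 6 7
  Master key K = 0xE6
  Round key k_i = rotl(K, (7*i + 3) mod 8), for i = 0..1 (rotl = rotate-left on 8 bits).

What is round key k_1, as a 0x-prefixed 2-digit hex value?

0x9B

K = 0xE6
k_0 = rotl(K, (7*0+3) mod 8) = rotl(K, 3) = 0x37
k_1 = rotl(K, (7*1+3) mod 8) = rotl(K, 2) = 0x9B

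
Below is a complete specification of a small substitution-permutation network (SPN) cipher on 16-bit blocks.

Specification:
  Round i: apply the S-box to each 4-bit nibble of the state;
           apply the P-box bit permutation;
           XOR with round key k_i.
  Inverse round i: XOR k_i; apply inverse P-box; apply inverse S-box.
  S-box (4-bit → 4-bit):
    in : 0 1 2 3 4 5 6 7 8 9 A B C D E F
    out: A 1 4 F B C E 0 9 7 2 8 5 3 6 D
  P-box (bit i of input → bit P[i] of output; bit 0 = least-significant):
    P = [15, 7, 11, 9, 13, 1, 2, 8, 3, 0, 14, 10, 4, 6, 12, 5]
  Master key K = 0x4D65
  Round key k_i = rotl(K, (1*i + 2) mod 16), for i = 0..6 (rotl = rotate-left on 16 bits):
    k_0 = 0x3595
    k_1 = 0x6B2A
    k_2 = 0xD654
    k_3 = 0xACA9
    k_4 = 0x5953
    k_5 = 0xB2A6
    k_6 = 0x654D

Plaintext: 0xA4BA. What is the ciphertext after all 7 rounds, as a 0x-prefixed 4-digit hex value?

0x9A07

s_0 = plaintext = 0xA4BA
s_1 = Round(s_0, k_0) = 0x305C
s_2 = Round(s_1, k_1) = 0xF65F
s_3 = Round(s_2, k_2) = 0x0961
s_4 = Round(s_3, k_3) = 0x6DC6
s_5 = Round(s_4, k_4) = 0x63BE
s_6 = Round(s_5, k_5) = 0xEF4F
s_7 = Round(s_6, k_6) = 0x9A07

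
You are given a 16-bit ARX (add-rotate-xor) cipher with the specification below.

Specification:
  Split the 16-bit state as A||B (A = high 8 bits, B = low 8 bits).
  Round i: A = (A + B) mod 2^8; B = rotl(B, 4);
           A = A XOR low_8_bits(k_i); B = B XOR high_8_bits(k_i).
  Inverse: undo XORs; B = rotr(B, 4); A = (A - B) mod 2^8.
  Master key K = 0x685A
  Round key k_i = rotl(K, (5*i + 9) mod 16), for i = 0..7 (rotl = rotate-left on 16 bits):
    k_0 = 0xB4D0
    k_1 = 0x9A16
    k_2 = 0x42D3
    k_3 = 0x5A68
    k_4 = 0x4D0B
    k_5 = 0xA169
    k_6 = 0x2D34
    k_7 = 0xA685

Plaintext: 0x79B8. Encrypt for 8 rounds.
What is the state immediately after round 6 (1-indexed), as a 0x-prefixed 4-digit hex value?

s_0 = plaintext = 0x79B8
s_1 = Round(s_0, k_0) = 0xE13F
s_2 = Round(s_1, k_1) = 0x3669
s_3 = Round(s_2, k_2) = 0x4CD4
s_4 = Round(s_3, k_3) = 0x4817
s_5 = Round(s_4, k_4) = 0x543C
s_6 = Round(s_5, k_5) = 0xF962
s_7 = Round(s_6, k_6) = 0x6F0B
s_8 = Round(s_7, k_7) = 0xFF16

0xF962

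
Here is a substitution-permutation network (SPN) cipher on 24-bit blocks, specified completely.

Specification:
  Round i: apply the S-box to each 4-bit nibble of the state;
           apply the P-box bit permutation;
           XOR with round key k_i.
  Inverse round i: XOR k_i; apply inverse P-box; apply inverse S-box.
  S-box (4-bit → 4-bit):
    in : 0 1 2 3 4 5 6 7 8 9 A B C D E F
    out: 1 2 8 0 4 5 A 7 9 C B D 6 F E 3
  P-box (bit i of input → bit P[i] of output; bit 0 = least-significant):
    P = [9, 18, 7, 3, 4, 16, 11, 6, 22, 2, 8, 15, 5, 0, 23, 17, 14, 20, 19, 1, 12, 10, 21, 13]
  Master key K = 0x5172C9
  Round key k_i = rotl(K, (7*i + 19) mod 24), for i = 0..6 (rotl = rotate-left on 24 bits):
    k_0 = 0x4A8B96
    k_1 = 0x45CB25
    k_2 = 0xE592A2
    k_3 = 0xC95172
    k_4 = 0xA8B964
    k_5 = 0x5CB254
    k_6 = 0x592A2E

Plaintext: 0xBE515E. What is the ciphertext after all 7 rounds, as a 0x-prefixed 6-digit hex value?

s_0 = plaintext = 0xBE515E
s_1 = Round(s_0, k_0) = 0xF6B328
s_2 = Round(s_1, k_1) = 0xD7DD4F
s_3 = Round(s_2, k_2) = 0x1B6D87
s_4 = Round(s_3, k_3) = 0x8796A5
s_5 = Round(s_4, k_4) = 0x334BB0
s_6 = Round(s_5, k_5) = 0x9C3904
s_7 = Round(s_6, k_6) = 0x618BBE

0x618BBE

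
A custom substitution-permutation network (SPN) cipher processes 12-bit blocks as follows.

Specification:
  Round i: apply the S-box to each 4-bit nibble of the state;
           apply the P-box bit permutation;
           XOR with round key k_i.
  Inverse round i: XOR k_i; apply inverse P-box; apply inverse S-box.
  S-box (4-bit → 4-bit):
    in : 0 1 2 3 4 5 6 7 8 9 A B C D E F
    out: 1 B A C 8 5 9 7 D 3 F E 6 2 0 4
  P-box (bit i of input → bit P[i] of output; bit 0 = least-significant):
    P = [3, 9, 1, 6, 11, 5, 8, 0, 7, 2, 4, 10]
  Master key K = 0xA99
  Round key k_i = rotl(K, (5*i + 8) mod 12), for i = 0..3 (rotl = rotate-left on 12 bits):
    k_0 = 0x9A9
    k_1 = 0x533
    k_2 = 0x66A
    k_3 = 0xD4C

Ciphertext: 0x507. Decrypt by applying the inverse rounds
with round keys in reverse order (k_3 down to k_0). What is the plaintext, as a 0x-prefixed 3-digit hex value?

s_0 = ciphertext = 0x507
s_1 = InvRound(s_0, k_3) = 0xE68
s_2 = InvRound(s_1, k_2) = 0xE0F
s_3 = InvRound(s_2, k_1) = 0xC79
s_4 = InvRound(s_3, k_0) = 0x8F4

0x8F4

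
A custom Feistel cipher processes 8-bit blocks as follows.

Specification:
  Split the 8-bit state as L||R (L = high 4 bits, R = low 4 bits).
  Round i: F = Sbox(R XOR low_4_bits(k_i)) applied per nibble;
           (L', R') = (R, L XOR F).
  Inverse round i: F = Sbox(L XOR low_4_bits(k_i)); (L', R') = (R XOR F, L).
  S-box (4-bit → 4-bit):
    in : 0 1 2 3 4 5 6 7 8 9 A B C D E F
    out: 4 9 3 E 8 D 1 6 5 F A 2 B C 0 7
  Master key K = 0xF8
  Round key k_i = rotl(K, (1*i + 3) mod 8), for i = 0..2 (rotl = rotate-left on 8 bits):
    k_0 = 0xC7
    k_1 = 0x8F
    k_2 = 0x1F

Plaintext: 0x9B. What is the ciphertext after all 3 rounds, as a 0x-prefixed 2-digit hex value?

0x77

s_0 = plaintext = 0x9B
s_1 = Round(s_0, k_0) = 0xB2
s_2 = Round(s_1, k_1) = 0x27
s_3 = Round(s_2, k_2) = 0x77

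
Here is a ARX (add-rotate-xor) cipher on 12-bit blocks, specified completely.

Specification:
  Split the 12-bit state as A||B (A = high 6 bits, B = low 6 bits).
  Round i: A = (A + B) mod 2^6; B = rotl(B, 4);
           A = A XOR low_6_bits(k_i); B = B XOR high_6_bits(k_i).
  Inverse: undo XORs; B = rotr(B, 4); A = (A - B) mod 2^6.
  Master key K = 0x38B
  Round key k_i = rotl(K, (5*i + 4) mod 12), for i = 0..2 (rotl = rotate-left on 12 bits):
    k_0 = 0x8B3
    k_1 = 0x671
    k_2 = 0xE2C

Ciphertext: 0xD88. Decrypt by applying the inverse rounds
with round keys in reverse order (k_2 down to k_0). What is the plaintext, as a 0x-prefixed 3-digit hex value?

0x8AC

s_0 = ciphertext = 0xD88
s_1 = InvRound(s_0, k_2) = 0x5C3
s_2 = InvRound(s_1, k_1) = 0xF69
s_3 = InvRound(s_2, k_0) = 0x8AC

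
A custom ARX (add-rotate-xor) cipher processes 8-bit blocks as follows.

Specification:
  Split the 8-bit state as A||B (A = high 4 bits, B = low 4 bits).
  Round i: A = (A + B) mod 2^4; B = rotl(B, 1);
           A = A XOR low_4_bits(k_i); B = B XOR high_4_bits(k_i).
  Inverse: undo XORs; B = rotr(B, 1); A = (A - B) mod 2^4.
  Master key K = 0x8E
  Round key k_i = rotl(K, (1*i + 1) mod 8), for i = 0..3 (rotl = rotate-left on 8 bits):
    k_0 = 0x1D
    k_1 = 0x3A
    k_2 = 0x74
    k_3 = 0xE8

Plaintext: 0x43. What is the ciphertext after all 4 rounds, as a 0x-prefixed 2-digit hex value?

s_0 = plaintext = 0x43
s_1 = Round(s_0, k_0) = 0xA7
s_2 = Round(s_1, k_1) = 0xBD
s_3 = Round(s_2, k_2) = 0xCC
s_4 = Round(s_3, k_3) = 0x07

0x07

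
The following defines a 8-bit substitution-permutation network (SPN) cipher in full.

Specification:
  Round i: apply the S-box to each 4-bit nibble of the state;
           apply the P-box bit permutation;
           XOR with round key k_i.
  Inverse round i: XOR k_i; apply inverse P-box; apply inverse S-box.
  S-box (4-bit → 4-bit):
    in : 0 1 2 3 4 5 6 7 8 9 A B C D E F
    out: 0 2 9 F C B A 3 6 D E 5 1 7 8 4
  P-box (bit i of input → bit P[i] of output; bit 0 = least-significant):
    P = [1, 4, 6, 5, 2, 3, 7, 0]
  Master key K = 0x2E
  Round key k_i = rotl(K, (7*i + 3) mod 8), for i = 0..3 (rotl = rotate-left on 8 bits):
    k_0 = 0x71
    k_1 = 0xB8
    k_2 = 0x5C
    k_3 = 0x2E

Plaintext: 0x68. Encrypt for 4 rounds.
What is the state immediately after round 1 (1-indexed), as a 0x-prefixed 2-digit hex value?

0x28

s_0 = plaintext = 0x68
s_1 = Round(s_0, k_0) = 0x28
s_2 = Round(s_1, k_1) = 0xED
s_3 = Round(s_2, k_2) = 0x0F
s_4 = Round(s_3, k_3) = 0x6E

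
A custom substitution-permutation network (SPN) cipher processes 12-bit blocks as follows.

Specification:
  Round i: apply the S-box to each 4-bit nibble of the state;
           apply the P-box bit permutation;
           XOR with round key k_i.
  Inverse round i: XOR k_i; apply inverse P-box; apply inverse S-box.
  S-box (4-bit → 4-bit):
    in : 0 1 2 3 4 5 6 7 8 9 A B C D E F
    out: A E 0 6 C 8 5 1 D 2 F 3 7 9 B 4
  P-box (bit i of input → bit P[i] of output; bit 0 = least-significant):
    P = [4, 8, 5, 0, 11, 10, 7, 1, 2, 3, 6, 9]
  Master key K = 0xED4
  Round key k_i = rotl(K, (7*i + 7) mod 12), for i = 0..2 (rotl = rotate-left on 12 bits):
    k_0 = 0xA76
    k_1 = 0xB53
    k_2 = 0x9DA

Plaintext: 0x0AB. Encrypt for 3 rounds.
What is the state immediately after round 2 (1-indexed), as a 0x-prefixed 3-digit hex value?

s_0 = plaintext = 0x0AB
s_1 = Round(s_0, k_0) = 0x5EC
s_2 = Round(s_1, k_1) = 0x461
s_3 = Round(s_2, k_2) = 0x23B

0x461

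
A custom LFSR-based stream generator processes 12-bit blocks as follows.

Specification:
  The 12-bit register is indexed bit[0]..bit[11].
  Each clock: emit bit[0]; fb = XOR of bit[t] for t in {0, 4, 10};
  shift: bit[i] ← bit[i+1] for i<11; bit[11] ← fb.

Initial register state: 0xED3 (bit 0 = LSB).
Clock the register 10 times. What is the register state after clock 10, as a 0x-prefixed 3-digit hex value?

0x967

reg_0 = 0xED3
clock 1: out=1, reg = 0xF69
clock 2: out=1, reg = 0x7B4
clock 3: out=0, reg = 0x3DA
clock 4: out=0, reg = 0x9ED
clock 5: out=1, reg = 0xCF6
clock 6: out=0, reg = 0x67B
clock 7: out=1, reg = 0xB3D
clock 8: out=1, reg = 0x59E
clock 9: out=0, reg = 0x2CF
clock 10: out=1, reg = 0x967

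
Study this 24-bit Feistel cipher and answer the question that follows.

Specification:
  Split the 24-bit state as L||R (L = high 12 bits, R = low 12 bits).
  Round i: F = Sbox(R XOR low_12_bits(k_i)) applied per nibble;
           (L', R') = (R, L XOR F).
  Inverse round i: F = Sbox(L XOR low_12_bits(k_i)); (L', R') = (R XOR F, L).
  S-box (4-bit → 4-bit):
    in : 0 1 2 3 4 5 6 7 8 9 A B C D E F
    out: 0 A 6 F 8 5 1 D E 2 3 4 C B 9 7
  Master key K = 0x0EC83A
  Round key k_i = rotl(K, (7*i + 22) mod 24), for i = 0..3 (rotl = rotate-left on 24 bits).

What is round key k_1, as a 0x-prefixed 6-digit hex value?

K = 0x0EC83A
k_0 = rotl(K, (7*0+22) mod 24) = rotl(K, 22) = 0x83B20E
k_1 = rotl(K, (7*1+22) mod 24) = rotl(K, 5) = 0xD90741

0xD90741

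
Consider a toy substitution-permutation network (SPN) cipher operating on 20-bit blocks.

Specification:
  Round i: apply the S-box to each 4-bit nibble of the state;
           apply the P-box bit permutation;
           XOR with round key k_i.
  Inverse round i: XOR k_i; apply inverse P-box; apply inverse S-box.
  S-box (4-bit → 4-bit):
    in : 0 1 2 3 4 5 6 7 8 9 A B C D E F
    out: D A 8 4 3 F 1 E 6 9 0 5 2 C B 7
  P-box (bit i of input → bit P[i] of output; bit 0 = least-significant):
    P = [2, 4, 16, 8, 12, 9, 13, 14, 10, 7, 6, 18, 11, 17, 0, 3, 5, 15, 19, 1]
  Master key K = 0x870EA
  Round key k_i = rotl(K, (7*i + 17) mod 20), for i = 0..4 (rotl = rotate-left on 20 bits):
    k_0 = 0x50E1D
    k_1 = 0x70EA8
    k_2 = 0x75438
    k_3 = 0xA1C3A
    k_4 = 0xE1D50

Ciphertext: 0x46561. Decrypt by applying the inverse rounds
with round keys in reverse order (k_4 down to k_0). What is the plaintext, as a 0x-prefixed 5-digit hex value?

s_0 = ciphertext = 0x46561
s_1 = InvRound(s_0, k_4) = 0xBFA0C
s_2 = InvRound(s_1, k_3) = 0xEA67F
s_3 = InvRound(s_2, k_2) = 0x7335B
s_4 = InvRound(s_3, k_1) = 0x9BFB1
s_5 = InvRound(s_4, k_0) = 0xF21B9

0xF21B9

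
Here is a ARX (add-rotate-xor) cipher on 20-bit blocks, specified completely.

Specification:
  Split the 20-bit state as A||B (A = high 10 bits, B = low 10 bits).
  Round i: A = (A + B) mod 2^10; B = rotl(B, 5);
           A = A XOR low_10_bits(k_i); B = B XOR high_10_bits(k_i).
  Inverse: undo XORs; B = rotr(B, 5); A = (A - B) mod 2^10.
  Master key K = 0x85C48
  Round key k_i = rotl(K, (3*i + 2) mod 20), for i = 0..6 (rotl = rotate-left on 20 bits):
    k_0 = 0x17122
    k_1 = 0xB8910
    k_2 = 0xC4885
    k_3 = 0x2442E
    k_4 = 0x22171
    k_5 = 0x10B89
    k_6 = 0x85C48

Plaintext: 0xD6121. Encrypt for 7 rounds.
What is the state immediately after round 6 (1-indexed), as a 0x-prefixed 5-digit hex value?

0x19BCE

s_0 = plaintext = 0xD6121
s_1 = Round(s_0, k_0) = 0x56C75
s_2 = Round(s_1, k_1) = 0x30041
s_3 = Round(s_2, k_2) = 0x61330
s_4 = Round(s_3, k_3) = 0x26A88
s_5 = Round(s_4, k_4) = 0x94D9C
s_6 = Round(s_5, k_5) = 0x19BCE
s_7 = Round(s_6, k_6) = 0x1F3C9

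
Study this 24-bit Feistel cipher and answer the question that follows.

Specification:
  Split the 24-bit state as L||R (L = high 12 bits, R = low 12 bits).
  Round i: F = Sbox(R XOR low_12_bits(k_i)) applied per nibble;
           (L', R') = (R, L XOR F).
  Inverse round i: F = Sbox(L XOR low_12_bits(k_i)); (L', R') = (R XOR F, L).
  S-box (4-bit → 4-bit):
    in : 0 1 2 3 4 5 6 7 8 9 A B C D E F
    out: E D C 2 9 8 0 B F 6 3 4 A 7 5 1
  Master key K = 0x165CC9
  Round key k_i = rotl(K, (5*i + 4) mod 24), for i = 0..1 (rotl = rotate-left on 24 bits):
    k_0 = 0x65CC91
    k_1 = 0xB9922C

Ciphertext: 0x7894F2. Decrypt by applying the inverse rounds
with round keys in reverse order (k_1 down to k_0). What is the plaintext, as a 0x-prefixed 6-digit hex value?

0x90DCCA

s_0 = ciphertext = 0x7894F2
s_1 = InvRound(s_0, k_1) = 0xCCA789
s_2 = InvRound(s_1, k_0) = 0x90DCCA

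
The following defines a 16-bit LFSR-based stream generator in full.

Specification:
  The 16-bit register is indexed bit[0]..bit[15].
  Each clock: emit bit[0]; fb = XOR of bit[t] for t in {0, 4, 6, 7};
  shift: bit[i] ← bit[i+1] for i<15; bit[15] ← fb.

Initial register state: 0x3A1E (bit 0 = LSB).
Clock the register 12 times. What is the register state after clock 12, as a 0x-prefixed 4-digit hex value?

reg_0 = 0x3A1E
clock 1: out=0, reg = 0x9D0F
clock 2: out=1, reg = 0xCE87
clock 3: out=1, reg = 0x6743
clock 4: out=1, reg = 0x33A1
clock 5: out=1, reg = 0x19D0
clock 6: out=0, reg = 0x8CE8
clock 7: out=0, reg = 0x4674
clock 8: out=0, reg = 0x233A
clock 9: out=0, reg = 0x919D
clock 10: out=1, reg = 0xC8CE
clock 11: out=0, reg = 0x6467
clock 12: out=1, reg = 0x3233

0x3233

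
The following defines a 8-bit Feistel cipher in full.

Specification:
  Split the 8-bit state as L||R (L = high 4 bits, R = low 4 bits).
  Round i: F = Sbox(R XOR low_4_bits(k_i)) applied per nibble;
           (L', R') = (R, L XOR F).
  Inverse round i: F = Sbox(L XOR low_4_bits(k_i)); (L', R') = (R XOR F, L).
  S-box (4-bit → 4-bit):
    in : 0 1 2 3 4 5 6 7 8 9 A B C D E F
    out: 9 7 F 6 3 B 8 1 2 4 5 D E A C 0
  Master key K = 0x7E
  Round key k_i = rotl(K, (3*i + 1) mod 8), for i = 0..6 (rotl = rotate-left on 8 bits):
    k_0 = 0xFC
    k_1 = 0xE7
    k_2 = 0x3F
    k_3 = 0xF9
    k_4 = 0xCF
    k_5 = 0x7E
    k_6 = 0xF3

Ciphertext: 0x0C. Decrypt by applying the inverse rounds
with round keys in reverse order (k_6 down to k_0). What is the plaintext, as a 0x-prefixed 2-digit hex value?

0xE4

s_0 = ciphertext = 0x0C
s_1 = InvRound(s_0, k_6) = 0xA0
s_2 = InvRound(s_1, k_5) = 0x3A
s_3 = InvRound(s_2, k_4) = 0x43
s_4 = InvRound(s_3, k_3) = 0x94
s_5 = InvRound(s_4, k_2) = 0xC9
s_6 = InvRound(s_5, k_1) = 0x4C
s_7 = InvRound(s_6, k_0) = 0xE4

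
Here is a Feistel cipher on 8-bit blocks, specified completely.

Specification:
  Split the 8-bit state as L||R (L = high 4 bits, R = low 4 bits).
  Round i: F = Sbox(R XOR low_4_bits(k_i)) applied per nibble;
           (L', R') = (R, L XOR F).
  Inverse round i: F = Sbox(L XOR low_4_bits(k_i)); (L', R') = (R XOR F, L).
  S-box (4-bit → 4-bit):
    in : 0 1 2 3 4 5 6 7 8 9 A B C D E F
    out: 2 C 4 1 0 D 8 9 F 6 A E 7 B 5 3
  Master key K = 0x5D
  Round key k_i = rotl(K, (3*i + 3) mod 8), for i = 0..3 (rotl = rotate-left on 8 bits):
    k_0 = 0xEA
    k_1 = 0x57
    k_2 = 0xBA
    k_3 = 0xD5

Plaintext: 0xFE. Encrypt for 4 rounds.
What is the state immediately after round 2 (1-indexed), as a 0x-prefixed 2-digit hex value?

s_0 = plaintext = 0xFE
s_1 = Round(s_0, k_0) = 0xEF
s_2 = Round(s_1, k_1) = 0xF1
s_3 = Round(s_2, k_2) = 0x11
s_4 = Round(s_3, k_3) = 0x11

0xF1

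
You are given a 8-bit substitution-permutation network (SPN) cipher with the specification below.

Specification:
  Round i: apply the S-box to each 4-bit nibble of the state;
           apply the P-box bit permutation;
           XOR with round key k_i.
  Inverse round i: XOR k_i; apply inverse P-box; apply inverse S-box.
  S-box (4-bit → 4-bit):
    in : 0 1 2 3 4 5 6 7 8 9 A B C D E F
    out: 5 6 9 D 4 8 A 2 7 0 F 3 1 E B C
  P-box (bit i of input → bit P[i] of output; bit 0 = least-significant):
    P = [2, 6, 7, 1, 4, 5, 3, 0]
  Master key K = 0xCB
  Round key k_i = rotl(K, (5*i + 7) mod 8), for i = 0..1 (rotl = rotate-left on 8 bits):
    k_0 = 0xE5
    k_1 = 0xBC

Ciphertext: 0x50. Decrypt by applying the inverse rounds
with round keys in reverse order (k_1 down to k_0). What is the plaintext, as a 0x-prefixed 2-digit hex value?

s_0 = ciphertext = 0x50
s_1 = InvRound(s_0, k_1) = 0x18
s_2 = InvRound(s_1, k_0) = 0xA8

0xA8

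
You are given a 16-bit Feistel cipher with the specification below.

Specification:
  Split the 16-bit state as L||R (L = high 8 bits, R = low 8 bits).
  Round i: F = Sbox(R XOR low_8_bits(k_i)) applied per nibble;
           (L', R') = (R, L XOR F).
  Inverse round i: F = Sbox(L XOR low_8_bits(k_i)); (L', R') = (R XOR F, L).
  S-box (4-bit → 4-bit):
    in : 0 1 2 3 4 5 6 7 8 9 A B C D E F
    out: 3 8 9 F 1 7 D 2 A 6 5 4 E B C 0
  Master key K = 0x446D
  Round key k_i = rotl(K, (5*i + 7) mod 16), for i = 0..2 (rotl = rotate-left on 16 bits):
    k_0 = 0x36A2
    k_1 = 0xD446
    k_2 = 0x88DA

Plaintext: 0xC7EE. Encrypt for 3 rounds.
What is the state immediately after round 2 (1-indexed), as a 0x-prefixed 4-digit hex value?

0xD98E

s_0 = plaintext = 0xC7EE
s_1 = Round(s_0, k_0) = 0xEED9
s_2 = Round(s_1, k_1) = 0xD98E
s_3 = Round(s_2, k_2) = 0x8EA8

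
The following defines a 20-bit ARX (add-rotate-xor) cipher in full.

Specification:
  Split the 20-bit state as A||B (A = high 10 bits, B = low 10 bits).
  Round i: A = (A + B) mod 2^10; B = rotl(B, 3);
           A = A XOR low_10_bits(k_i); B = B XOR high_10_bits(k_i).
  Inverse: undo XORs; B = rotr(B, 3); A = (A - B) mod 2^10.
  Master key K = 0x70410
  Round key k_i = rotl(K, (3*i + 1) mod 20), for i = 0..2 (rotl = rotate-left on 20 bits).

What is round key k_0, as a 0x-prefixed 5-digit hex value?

0xE0820

K = 0x70410
k_0 = rotl(K, (3*0+1) mod 20) = rotl(K, 1) = 0xE0820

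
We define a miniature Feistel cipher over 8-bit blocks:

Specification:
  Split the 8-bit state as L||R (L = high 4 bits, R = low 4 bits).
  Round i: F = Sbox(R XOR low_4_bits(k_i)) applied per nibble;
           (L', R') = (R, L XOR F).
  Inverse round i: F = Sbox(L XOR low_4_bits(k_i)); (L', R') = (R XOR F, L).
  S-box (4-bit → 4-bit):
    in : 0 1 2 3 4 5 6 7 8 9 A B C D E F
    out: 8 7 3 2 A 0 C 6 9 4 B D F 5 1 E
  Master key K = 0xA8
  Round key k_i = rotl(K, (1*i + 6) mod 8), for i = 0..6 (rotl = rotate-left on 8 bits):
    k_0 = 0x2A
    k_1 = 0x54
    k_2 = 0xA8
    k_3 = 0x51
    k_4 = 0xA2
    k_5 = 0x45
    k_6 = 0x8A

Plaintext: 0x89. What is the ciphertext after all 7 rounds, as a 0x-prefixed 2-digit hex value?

0xBC

s_0 = plaintext = 0x89
s_1 = Round(s_0, k_0) = 0x9A
s_2 = Round(s_1, k_1) = 0xA8
s_3 = Round(s_2, k_2) = 0x82
s_4 = Round(s_3, k_3) = 0x2A
s_5 = Round(s_4, k_4) = 0xAB
s_6 = Round(s_5, k_5) = 0xBB
s_7 = Round(s_6, k_6) = 0xBC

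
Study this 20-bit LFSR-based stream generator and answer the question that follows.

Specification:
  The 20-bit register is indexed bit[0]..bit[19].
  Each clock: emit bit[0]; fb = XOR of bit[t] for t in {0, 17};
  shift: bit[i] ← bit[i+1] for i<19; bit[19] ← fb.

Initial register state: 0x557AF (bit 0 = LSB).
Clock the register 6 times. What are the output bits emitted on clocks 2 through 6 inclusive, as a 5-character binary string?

reg_0 = 0x557AF
clock 1: out=1, reg = 0xAABD7
clock 2: out=1, reg = 0x555EB
clock 3: out=1, reg = 0xAAAF5
clock 4: out=1, reg = 0x5557A
clock 5: out=0, reg = 0x2AABD
clock 6: out=1, reg = 0x1555E

11101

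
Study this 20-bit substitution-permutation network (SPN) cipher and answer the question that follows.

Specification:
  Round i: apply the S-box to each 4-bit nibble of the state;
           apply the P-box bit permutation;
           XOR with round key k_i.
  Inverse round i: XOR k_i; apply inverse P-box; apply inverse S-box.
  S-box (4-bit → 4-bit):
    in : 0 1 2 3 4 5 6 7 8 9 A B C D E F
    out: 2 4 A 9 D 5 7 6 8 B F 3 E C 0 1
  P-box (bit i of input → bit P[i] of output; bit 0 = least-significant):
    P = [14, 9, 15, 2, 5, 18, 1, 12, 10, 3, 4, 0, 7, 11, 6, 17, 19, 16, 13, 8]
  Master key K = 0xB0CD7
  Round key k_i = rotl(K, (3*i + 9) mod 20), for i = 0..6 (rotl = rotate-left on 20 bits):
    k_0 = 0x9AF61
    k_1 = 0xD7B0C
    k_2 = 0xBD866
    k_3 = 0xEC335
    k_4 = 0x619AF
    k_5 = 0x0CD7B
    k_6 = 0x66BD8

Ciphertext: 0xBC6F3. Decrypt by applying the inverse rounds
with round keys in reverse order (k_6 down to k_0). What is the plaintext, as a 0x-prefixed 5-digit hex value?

s_0 = ciphertext = 0xBC6F3
s_1 = InvRound(s_0, k_6) = 0xA0961
s_2 = InvRound(s_1, k_5) = 0xF8615
s_3 = InvRound(s_2, k_4) = 0x9B647
s_4 = InvRound(s_3, k_3) = 0xCD5AF
s_5 = InvRound(s_4, k_2) = 0x2A90E
s_6 = InvRound(s_5, k_1) = 0xB8EC6
s_7 = InvRound(s_6, k_0) = 0xD3858

0xD3858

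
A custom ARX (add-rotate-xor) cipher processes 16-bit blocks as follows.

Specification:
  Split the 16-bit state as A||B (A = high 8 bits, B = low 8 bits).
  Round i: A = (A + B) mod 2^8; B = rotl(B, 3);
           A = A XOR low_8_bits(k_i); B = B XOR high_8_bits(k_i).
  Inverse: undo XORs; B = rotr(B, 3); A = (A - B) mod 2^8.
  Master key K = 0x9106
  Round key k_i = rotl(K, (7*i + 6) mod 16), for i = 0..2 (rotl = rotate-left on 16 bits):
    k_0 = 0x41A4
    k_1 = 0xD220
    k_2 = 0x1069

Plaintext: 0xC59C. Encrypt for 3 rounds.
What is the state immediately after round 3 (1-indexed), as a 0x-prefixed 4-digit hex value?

s_0 = plaintext = 0xC59C
s_1 = Round(s_0, k_0) = 0xC5A5
s_2 = Round(s_1, k_1) = 0x4AFF
s_3 = Round(s_2, k_2) = 0x20EF

0x20EF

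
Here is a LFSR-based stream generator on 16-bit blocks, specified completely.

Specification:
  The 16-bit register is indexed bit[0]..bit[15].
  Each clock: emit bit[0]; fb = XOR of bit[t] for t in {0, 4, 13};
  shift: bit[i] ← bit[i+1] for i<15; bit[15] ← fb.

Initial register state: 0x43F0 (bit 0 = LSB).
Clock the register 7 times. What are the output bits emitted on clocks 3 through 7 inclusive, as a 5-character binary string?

00111

reg_0 = 0x43F0
clock 1: out=0, reg = 0xA1F8
clock 2: out=0, reg = 0x50FC
clock 3: out=0, reg = 0xA87E
clock 4: out=0, reg = 0x543F
clock 5: out=1, reg = 0x2A1F
clock 6: out=1, reg = 0x950F
clock 7: out=1, reg = 0xCA87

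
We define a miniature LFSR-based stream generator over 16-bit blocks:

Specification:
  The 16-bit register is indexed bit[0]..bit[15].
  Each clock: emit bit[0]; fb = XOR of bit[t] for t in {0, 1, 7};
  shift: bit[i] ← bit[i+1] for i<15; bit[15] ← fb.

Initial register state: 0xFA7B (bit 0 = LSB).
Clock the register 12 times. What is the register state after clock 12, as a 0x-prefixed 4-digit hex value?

0x2B2F

reg_0 = 0xFA7B
clock 1: out=1, reg = 0x7D3D
clock 2: out=1, reg = 0xBE9E
clock 3: out=0, reg = 0x5F4F
clock 4: out=1, reg = 0x2FA7
clock 5: out=1, reg = 0x97D3
clock 6: out=1, reg = 0xCBE9
clock 7: out=1, reg = 0x65F4
clock 8: out=0, reg = 0xB2FA
clock 9: out=0, reg = 0x597D
clock 10: out=1, reg = 0xACBE
clock 11: out=0, reg = 0x565F
clock 12: out=1, reg = 0x2B2F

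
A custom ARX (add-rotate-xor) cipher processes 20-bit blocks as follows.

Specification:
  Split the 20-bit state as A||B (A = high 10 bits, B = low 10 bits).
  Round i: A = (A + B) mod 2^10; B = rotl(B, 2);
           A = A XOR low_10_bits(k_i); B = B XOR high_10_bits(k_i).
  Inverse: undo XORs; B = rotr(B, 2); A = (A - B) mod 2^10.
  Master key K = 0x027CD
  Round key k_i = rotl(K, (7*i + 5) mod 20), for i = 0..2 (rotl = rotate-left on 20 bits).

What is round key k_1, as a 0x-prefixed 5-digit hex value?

K = 0x027CD
k_0 = rotl(K, (7*0+5) mod 20) = rotl(K, 5) = 0x4F9A0
k_1 = rotl(K, (7*1+5) mod 20) = rotl(K, 12) = 0xCD027

0xCD027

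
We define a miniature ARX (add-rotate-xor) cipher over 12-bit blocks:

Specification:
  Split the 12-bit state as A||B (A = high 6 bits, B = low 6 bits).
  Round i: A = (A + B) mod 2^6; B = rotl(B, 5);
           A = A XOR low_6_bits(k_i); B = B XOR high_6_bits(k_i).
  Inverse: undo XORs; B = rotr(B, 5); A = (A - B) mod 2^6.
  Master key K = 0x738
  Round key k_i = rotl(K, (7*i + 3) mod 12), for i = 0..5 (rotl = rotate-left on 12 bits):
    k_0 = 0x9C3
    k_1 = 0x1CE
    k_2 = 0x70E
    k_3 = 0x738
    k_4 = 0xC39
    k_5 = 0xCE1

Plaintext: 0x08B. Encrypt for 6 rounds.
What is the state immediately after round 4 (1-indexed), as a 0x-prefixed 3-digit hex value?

s_0 = plaintext = 0x08B
s_1 = Round(s_0, k_0) = 0x382
s_2 = Round(s_1, k_1) = 0x786
s_3 = Round(s_2, k_2) = 0xA9F
s_4 = Round(s_3, k_3) = 0xC73
s_5 = Round(s_4, k_4) = 0x749
s_6 = Round(s_5, k_5) = 0x1D7

0xC73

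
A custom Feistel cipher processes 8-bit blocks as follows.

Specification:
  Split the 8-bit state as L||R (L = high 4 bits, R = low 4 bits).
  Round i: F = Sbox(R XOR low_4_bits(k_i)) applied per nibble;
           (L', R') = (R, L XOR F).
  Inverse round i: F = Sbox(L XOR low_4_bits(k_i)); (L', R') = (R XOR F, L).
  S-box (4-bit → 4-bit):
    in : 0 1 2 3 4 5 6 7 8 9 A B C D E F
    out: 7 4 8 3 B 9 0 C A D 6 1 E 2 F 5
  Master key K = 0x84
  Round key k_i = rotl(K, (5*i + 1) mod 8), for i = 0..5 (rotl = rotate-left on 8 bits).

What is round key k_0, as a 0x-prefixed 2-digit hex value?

0x09

K = 0x84
k_0 = rotl(K, (5*0+1) mod 8) = rotl(K, 1) = 0x09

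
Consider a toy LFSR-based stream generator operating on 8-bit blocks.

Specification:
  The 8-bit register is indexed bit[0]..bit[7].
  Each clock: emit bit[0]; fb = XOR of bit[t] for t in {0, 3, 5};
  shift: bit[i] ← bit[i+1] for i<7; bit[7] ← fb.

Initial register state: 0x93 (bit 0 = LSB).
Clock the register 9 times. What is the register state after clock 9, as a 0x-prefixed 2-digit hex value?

0x26

reg_0 = 0x93
clock 1: out=1, reg = 0xC9
clock 2: out=1, reg = 0x64
clock 3: out=0, reg = 0xB2
clock 4: out=0, reg = 0xD9
clock 5: out=1, reg = 0x6C
clock 6: out=0, reg = 0x36
clock 7: out=0, reg = 0x9B
clock 8: out=1, reg = 0x4D
clock 9: out=1, reg = 0x26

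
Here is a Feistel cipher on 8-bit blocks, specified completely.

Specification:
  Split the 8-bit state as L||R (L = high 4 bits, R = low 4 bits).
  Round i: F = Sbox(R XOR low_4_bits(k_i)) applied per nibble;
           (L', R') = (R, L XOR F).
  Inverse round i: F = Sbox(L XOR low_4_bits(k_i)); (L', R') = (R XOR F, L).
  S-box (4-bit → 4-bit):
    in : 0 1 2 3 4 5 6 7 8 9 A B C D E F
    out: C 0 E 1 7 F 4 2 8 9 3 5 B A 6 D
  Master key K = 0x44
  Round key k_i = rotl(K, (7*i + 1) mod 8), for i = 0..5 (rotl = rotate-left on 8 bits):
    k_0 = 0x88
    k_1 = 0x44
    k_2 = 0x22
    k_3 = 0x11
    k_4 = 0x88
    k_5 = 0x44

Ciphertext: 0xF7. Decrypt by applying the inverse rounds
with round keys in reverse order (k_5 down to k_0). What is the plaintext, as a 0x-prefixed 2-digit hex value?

0x0D

s_0 = ciphertext = 0xF7
s_1 = InvRound(s_0, k_5) = 0x2F
s_2 = InvRound(s_1, k_4) = 0xC2
s_3 = InvRound(s_2, k_3) = 0x8C
s_4 = InvRound(s_3, k_2) = 0xF8
s_5 = InvRound(s_4, k_1) = 0xDF
s_6 = InvRound(s_5, k_0) = 0x0D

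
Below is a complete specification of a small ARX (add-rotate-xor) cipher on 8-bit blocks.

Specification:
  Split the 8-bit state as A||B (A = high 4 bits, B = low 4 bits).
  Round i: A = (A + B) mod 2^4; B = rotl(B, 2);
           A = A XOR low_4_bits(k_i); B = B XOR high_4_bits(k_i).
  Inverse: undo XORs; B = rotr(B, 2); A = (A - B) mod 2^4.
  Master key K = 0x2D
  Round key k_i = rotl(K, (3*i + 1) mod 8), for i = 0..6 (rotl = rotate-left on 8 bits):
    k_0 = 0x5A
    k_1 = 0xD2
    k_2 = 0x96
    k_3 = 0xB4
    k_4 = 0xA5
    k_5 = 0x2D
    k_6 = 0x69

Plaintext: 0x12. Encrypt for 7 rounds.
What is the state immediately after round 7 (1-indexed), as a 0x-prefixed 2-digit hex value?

s_0 = plaintext = 0x12
s_1 = Round(s_0, k_0) = 0x9D
s_2 = Round(s_1, k_1) = 0x4A
s_3 = Round(s_2, k_2) = 0x83
s_4 = Round(s_3, k_3) = 0xF7
s_5 = Round(s_4, k_4) = 0x37
s_6 = Round(s_5, k_5) = 0x7F
s_7 = Round(s_6, k_6) = 0xF9

0xF9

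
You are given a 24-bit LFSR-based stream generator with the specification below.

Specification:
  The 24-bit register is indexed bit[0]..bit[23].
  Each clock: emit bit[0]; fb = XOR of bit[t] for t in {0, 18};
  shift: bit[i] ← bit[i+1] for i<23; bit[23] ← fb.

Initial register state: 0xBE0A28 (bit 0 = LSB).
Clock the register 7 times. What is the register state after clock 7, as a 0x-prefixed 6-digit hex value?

reg_0 = 0xBE0A28
clock 1: out=0, reg = 0xDF0514
clock 2: out=0, reg = 0xEF828A
clock 3: out=0, reg = 0xF7C145
clock 4: out=1, reg = 0x7BE0A2
clock 5: out=0, reg = 0x3DF051
clock 6: out=1, reg = 0x1EF828
clock 7: out=0, reg = 0x8F7C14

0x8F7C14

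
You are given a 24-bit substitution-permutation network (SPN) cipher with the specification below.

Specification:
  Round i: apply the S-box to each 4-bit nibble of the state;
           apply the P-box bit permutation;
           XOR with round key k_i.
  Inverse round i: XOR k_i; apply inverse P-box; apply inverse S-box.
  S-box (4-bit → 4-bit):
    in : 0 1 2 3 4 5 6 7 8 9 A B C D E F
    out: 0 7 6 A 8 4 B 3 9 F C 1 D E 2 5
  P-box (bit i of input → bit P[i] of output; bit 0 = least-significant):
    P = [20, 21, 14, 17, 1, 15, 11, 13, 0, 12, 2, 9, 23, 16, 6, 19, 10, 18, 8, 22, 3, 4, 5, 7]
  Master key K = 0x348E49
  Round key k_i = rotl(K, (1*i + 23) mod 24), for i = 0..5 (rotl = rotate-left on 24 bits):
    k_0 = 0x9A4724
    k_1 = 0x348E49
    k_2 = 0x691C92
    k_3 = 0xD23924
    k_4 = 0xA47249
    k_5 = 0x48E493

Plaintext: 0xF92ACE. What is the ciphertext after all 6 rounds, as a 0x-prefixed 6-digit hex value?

0x35F5BB

s_0 = plaintext = 0xF92ACE
s_1 = Round(s_0, k_0) = 0xFF684A
s_2 = Round(s_1, k_1) = 0xBFE960
s_3 = Round(s_2, k_2) = 0x68AB9D
s_4 = Round(s_3, k_3) = 0xB8D5FF
s_5 = Round(s_4, k_4) = 0xFD3E07
s_6 = Round(s_5, k_5) = 0x35F5BB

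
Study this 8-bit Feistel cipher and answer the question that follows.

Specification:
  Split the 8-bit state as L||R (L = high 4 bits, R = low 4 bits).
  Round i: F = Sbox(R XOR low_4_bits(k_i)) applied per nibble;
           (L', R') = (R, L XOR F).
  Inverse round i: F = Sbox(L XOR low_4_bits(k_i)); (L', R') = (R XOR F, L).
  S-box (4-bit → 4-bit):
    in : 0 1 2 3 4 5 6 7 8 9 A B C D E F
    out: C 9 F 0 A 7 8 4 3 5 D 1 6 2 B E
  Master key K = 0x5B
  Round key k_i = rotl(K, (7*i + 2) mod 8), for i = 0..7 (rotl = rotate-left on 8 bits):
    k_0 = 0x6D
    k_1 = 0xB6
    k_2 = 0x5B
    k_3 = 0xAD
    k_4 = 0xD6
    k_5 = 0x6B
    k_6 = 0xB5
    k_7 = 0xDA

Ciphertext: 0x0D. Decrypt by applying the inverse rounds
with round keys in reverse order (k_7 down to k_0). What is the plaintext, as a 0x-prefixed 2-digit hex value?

0x73

s_0 = ciphertext = 0x0D
s_1 = InvRound(s_0, k_7) = 0x00
s_2 = InvRound(s_1, k_6) = 0x70
s_3 = InvRound(s_2, k_5) = 0x67
s_4 = InvRound(s_3, k_4) = 0xB6
s_5 = InvRound(s_4, k_3) = 0xEB
s_6 = InvRound(s_5, k_2) = 0xCE
s_7 = InvRound(s_6, k_1) = 0x3C
s_8 = InvRound(s_7, k_0) = 0x73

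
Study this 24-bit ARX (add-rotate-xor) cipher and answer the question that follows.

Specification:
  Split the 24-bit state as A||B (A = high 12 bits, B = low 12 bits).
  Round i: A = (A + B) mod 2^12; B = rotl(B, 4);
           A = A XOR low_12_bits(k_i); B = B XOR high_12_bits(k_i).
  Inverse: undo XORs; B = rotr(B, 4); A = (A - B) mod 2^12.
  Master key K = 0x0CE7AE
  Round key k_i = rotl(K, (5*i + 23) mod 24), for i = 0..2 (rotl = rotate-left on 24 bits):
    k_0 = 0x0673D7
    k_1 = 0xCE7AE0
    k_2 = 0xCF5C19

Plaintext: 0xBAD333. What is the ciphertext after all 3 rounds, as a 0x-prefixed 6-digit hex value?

s_0 = plaintext = 0xBAD333
s_1 = Round(s_0, k_0) = 0xD37354
s_2 = Round(s_1, k_1) = 0xA6B9A4
s_3 = Round(s_2, k_2) = 0x8166BC

0x8166BC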